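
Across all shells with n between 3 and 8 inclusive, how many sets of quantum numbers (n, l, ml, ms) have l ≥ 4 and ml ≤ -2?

80

For each n in the range, tally the orbitals obeying l ≥ 4 and ml ≤ -2:
n=5 → 3; n=6 → 7; n=7 → 12; n=8 → 18.
Orbitals: 3 + 7 + 12 + 18 = 40. Including both spin states (ms = ±1/2) gives 2 × 40 = 80 states.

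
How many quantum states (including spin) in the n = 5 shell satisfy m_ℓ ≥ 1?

Go through ℓ = 0, …, 4 (the values permitted for n = 5).
Contributions: ℓ=1 → 1; ℓ=2 → 2; ℓ=3 → 3; ℓ=4 → 4.
Orbitals: 1 + 2 + 3 + 4 = 10. Each orbital carries two spin states, so 10 × 2 = 20 states.

20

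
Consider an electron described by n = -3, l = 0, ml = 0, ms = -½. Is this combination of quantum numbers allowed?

Not allowed

The principal quantum number must be a positive integer (n ≥ 1), but here n = -3.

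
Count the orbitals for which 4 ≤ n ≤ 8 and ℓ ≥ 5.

74

Work shell by shell — for each n, count the (ℓ, m_ℓ) pairs that satisfy ℓ ≥ 5:
n=6 → 11; n=7 → 24; n=8 → 39.
Total orbitals: 11 + 24 + 39 = 74.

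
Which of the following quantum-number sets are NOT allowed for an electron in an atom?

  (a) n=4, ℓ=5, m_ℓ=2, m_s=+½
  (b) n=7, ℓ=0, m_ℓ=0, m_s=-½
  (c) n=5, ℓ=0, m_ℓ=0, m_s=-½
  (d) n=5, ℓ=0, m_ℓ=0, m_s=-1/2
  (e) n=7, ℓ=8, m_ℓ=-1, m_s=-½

(a) has ℓ = 5 ≥ n = 4, violating 0 ≤ ℓ ≤ n−1.
(e) has ℓ = 8 ≥ n = 7, violating 0 ≤ ℓ ≤ n−1.
The remaining sets (b), (c), (d) satisfy all four rules.

(a) and (e)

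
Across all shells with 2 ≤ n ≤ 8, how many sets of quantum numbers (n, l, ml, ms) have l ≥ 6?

82

Count contributing orbitals for each principal shell:
n=7 → 13; n=8 → 28.
Orbitals: 13 + 28 = 41. Including both spin states (ms = ±1/2) gives 2 × 41 = 82 states.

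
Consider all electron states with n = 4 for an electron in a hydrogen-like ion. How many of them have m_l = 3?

Orbitals with m_l = 3, by l: l=3 → 1.
Orbitals: 1. Each orbital carries two spin states, so 1 × 2 = 2 states.

2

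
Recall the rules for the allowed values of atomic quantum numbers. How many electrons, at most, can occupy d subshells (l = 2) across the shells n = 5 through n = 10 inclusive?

60

A d subshell (l = 2) exists for every n ≥ 3, so shells n = 5, 6, 7, 8, 9, 10 each contribute one — 6 subshells.
Since each d subshell holds 2(2·2+1) = 10 electrons, the total is 6 × 10 = 60.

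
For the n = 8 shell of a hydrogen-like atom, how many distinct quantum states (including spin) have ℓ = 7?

The n = 8 shell has ℓ = 0 through 7; check each.
The (ℓ, m_ℓ) pairs meeting ℓ = 7 give: ℓ=7 → 15.
Orbitals: 15. Each orbital carries two spin states, so 15 × 2 = 30 states.

30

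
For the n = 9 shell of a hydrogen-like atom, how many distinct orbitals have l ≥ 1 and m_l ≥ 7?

Contributions: l=7 → 1; l=8 → 2.
Total orbitals: 1 + 2 = 3.

3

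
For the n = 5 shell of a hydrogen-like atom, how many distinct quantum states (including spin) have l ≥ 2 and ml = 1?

6

For n = 5, l ranges over 0 … 4.
Contributions: l=2 → 1; l=3 → 1; l=4 → 1.
Orbitals: 1 + 1 + 1 = 3. Each orbital carries two spin states, so 3 × 2 = 6 states.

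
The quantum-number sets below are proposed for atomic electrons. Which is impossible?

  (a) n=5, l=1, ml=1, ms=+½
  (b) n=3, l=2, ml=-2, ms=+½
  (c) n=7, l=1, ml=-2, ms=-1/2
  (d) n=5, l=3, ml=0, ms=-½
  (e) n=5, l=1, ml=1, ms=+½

(c)

(c) has |ml| = 2 > l = 1, violating −l ≤ ml ≤ l.
The remaining sets (a), (b), (d), (e) satisfy all four rules.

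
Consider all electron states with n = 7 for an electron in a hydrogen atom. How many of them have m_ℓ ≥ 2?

30

Go through ℓ = 0, …, 6 (the values permitted for n = 7).
Orbitals with m_ℓ ≥ 2, by ℓ: ℓ=2 → 1; ℓ=3 → 2; ℓ=4 → 3; ℓ=5 → 4; ℓ=6 → 5.
Orbitals: 1 + 2 + 3 + 4 + 5 = 15. Each orbital carries two spin states, so 15 × 2 = 30 states.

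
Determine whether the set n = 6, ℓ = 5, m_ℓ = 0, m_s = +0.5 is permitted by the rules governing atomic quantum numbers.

n = 6 is a positive integer. ℓ = 5 satisfies 0 ≤ ℓ ≤ n−1 = 5. m_ℓ = 0 lies in the range −ℓ … +ℓ (here −5 … 5). m_s = +1/2 is one of ±1/2.
All four constraints are satisfied.

Allowed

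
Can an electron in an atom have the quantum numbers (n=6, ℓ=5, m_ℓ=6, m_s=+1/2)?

The magnetic quantum number must satisfy −ℓ ≤ m_ℓ ≤ ℓ. With ℓ = 5, m_ℓ can only be -5, -4, -3, -2, -1, 0, 1, 2, 3, 4, 5, so m_ℓ = 6 is forbidden.

No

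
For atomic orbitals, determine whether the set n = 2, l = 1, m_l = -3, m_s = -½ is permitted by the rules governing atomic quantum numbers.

The magnetic quantum number must satisfy −l ≤ m_l ≤ l. With l = 1, m_l can only be -1, 0, 1, so m_l = -3 is forbidden.

No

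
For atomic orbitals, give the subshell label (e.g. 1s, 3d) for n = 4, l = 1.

l = 1 corresponds to the letter 'p', so the subshell is 4p.

4p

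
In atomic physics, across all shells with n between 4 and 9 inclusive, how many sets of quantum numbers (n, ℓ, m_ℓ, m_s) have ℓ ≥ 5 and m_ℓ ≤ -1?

Treat each shell separately and count matching orbitals:
n=6 → 5; n=7 → 11; n=8 → 18; n=9 → 26.
Orbitals: 5 + 11 + 18 + 26 = 60. Including both spin states (m_s = ±1/2) gives 2 × 60 = 120 states.

120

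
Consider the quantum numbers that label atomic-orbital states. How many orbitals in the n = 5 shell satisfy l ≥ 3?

Contributions: l=3 → 7; l=4 → 9.
Total orbitals: 7 + 9 = 16.

16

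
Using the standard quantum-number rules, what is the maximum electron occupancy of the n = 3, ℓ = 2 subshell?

10

A subshell with ℓ = 2 has 2ℓ+1 = 5 orbitals, each holding 2 electrons (spin ±1/2), so 5 × 2 = 10.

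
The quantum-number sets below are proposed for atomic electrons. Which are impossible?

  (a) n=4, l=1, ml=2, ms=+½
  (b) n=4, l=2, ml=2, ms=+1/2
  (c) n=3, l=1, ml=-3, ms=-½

(a) and (c)

(a) has |ml| = 2 > l = 1, violating −l ≤ ml ≤ l.
(c) has |ml| = 3 > l = 1, violating −l ≤ ml ≤ l.
The remaining set (b) satisfies all four rules.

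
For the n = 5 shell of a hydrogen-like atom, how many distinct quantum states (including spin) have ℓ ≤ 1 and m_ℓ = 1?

2

Orbitals with ℓ ≤ 1 and m_ℓ = 1, by ℓ: ℓ=1 → 1.
Orbitals: 1. Each orbital carries two spin states, so 1 × 2 = 2 states.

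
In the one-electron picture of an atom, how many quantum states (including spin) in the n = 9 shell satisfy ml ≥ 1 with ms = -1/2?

36

The n = 9 shell has l = 0 through 8; check each.
Contributions: l=1 → 1; l=2 → 2; l=3 → 3; l=4 → 4; l=5 → 5; l=6 → 6; l=7 → 7; l=8 → 8.
Orbitals: 1 + 2 + 3 + 4 + 5 + 6 + 7 + 8 = 36. With ms fixed to a single value there is one state per orbital, giving 36 states.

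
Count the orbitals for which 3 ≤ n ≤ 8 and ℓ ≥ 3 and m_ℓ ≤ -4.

Count contributing orbitals for each principal shell:
n=5 → 1; n=6 → 3; n=7 → 6; n=8 → 10.
Total orbitals: 1 + 3 + 6 + 10 = 20.

20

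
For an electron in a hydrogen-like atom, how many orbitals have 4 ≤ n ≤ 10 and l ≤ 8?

352

Go shell by shell, enumerating (l, m_l) with l ≤ 8:
n=4 → 16; n=5 → 25; n=6 → 36; n=7 → 49; n=8 → 64; n=9 → 81; n=10 → 81.
Total orbitals: 16 + 25 + 36 + 49 + 64 + 81 + 81 = 352.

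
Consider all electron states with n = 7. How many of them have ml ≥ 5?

Go through l = 0, …, 6 (the values permitted for n = 7).
Per l-value: l=5 → 1; l=6 → 2.
Orbitals: 1 + 2 = 3. Each orbital carries two spin states, so 3 × 2 = 6 states.

6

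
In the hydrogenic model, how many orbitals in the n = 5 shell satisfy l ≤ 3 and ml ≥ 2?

With n = 5 the allowed l are 0, 1, …, 4.
Orbitals with l ≤ 3 and ml ≥ 2, by l: l=2 → 1; l=3 → 2.
Total orbitals: 1 + 2 = 3.

3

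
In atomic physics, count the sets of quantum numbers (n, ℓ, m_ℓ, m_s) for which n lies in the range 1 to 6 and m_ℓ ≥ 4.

8

Go shell by shell, enumerating (ℓ, m_ℓ) with m_ℓ ≥ 4:
n=5 → 1; n=6 → 3.
Orbitals: 1 + 3 = 4. Including both spin states (m_s = ±1/2) gives 2 × 4 = 8 states.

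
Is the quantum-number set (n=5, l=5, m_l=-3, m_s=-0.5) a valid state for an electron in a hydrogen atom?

The orbital quantum number must satisfy 0 ≤ l ≤ n−1. With n = 5 the allowed l values are 0, 1, 2, 3, 4, so l = 5 is out of range.

Invalid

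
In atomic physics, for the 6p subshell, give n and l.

n = 6, l = 1

The leading integer gives n = 6; the letter 'p' means l = 1.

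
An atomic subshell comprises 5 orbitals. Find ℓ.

2ℓ+1 = 5 gives ℓ = 2.

ℓ = 2 (d)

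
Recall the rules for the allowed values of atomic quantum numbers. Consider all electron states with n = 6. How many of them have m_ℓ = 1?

The n = 6 shell has ℓ = 0 through 5; check each.
Contributions: ℓ=1 → 1; ℓ=2 → 1; ℓ=3 → 1; ℓ=4 → 1; ℓ=5 → 1.
Orbitals: 1 + 1 + 1 + 1 + 1 = 5. Each orbital carries two spin states, so 5 × 2 = 10 states.

10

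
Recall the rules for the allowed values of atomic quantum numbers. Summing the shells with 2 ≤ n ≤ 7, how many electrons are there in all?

278

Shell n has n² orbitals: 2²=4 + 3²=9 + 4²=16 + 5²=25 + 6²=36 + 7²=49 = 139 orbitals.
Two spin states per orbital: 2 × 139 = 278 electrons.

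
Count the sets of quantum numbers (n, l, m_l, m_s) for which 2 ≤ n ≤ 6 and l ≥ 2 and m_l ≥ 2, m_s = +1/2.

Work shell by shell — for each n, count the (l, m_l) pairs that satisfy l ≥ 2 and m_l ≥ 2:
n=3 → 1; n=4 → 3; n=5 → 6; n=6 → 10.
Orbitals: 1 + 3 + 6 + 10 = 20. With m_s fixed to +1/2 there is one state per orbital, so 20 states.

20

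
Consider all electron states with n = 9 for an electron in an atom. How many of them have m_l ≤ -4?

For n = 9, l ranges over 0 … 8.
Orbitals with m_l ≤ -4, by l: l=4 → 1; l=5 → 2; l=6 → 3; l=7 → 4; l=8 → 5.
Orbitals: 1 + 2 + 3 + 4 + 5 = 15. Each orbital carries two spin states, so 15 × 2 = 30 states.

30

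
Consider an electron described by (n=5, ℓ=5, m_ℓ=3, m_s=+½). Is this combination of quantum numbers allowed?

The orbital quantum number must satisfy 0 ≤ ℓ ≤ n−1. With n = 5 the allowed ℓ values are 0, 1, 2, 3, 4, so ℓ = 5 is out of range.

No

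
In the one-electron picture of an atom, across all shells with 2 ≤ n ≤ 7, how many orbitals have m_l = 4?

6

Per-shell orbital counts meeting the constraint:
n=5 → 1; n=6 → 2; n=7 → 3.
Total orbitals: 1 + 2 + 3 = 6.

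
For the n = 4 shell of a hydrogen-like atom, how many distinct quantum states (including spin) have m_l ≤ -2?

With n = 4 the allowed l are 0, 1, …, 3.
The (l, m_l) pairs meeting m_l ≤ -2 give: l=2 → 1; l=3 → 2.
Orbitals: 1 + 2 = 3. Each orbital carries two spin states, so 3 × 2 = 6 states.

6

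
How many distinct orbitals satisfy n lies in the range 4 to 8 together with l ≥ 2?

170

Per-shell orbital counts meeting the constraint:
n=4 → 12; n=5 → 21; n=6 → 32; n=7 → 45; n=8 → 60.
Total orbitals: 12 + 21 + 32 + 45 + 60 = 170.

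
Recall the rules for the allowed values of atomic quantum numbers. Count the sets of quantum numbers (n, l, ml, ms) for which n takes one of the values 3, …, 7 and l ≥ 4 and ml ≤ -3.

32

Per-shell orbital counts meeting the constraint:
n=5 → 2; n=6 → 5; n=7 → 9.
Orbitals: 2 + 5 + 9 = 16. Including both spin states (ms = ±1/2) gives 2 × 16 = 32 states.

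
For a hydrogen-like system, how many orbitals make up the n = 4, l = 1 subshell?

A subshell has 2l+1 orbitals; with l = 1, that's 3.

3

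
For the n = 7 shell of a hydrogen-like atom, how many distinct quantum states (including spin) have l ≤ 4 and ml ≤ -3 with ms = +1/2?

3

For n = 7, l ranges over 0 … 6.
Orbitals with l ≤ 4 and ml ≤ -3, by l: l=3 → 1; l=4 → 2.
Orbitals: 1 + 2 = 3. With ms fixed to a single value there is one state per orbital, giving 3 states.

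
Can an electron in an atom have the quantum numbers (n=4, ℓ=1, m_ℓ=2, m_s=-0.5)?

Not allowed

The magnetic quantum number must satisfy −ℓ ≤ m_ℓ ≤ ℓ. With ℓ = 1, m_ℓ can only be -1, 0, 1, so m_ℓ = 2 is forbidden.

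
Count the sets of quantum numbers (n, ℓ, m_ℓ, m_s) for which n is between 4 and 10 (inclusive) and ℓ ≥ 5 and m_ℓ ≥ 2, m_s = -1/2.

Go shell by shell, enumerating (ℓ, m_ℓ) with ℓ ≥ 5 and m_ℓ ≥ 2:
n=6 → 4; n=7 → 9; n=8 → 15; n=9 → 22; n=10 → 30.
Orbitals: 4 + 9 + 15 + 22 + 30 = 80. With m_s fixed to -1/2 there is one state per orbital, so 80 states.

80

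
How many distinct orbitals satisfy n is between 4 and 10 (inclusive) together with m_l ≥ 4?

56

For each n in the range, tally the orbitals obeying m_l ≥ 4:
n=5 → 1; n=6 → 3; n=7 → 6; n=8 → 10; n=9 → 15; n=10 → 21.
Total orbitals: 1 + 3 + 6 + 10 + 15 + 21 = 56.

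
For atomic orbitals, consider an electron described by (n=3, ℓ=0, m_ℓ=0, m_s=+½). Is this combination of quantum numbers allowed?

Valid

n = 3 is a positive integer. ℓ = 0 satisfies 0 ≤ ℓ ≤ n−1 = 2. m_ℓ = 0 lies in the range −ℓ … +ℓ (here 0). m_s = +1/2 is one of ±1/2.
All four constraints are satisfied.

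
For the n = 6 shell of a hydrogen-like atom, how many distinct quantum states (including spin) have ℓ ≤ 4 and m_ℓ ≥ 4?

With n = 6 the allowed ℓ are 0, 1, …, 5.
Contributions: ℓ=4 → 1.
Orbitals: 1. Each orbital carries two spin states, so 1 × 2 = 2 states.

2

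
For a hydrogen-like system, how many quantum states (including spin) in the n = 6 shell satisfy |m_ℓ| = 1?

20

The (ℓ, m_ℓ) pairs meeting |m_ℓ| = 1 give: ℓ=1 → 2; ℓ=2 → 2; ℓ=3 → 2; ℓ=4 → 2; ℓ=5 → 2.
Orbitals: 2 + 2 + 2 + 2 + 2 = 10. Each orbital carries two spin states, so 10 × 2 = 20 states.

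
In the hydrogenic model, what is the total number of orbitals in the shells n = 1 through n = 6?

Shell n has n² orbitals: 1²=1 + 2²=4 + 3²=9 + 4²=16 + 5²=25 + 6²=36 = 91 orbitals.

91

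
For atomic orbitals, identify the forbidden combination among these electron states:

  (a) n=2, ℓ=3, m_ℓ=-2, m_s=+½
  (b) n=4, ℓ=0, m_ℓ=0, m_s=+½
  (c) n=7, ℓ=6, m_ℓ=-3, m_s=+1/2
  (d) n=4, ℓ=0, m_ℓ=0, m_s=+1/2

(a) has ℓ = 3 ≥ n = 2, violating 0 ≤ ℓ ≤ n−1.
The remaining sets (b), (c), (d) satisfy all four rules.

(a)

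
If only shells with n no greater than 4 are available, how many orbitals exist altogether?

Total orbitals = 1² + 2² + 3² + 4² = 30.

30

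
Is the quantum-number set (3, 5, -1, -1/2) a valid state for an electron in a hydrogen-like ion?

Not allowed

The orbital quantum number must satisfy 0 ≤ l ≤ n−1. With n = 3 the allowed l values are 0, 1, 2, so l = 5 is out of range.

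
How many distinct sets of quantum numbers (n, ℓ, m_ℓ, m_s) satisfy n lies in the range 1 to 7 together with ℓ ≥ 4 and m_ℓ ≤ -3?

32

Treat each shell separately and count matching orbitals:
n=5 → 2; n=6 → 5; n=7 → 9.
Orbitals: 2 + 5 + 9 = 16. Including both spin states (m_s = ±1/2) gives 2 × 16 = 32 states.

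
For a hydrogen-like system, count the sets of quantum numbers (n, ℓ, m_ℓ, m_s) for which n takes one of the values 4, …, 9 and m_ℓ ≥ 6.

20

Count contributing orbitals for each principal shell:
n=7 → 1; n=8 → 3; n=9 → 6.
Orbitals: 1 + 3 + 6 = 10. Including both spin states (m_s = ±1/2) gives 2 × 10 = 20 states.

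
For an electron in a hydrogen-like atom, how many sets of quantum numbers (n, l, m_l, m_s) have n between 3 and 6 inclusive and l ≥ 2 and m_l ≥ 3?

Go shell by shell, enumerating (l, m_l) with l ≥ 2 and m_l ≥ 3:
n=4 → 1; n=5 → 3; n=6 → 6.
Orbitals: 1 + 3 + 6 = 10. Including both spin states (m_s = ±1/2) gives 2 × 10 = 20 states.

20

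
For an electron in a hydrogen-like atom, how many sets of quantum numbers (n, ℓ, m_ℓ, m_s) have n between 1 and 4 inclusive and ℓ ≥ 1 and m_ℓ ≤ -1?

20

Count contributing orbitals for each principal shell:
n=2 → 1; n=3 → 3; n=4 → 6.
Orbitals: 1 + 3 + 6 = 10. Including both spin states (m_s = ±1/2) gives 2 × 10 = 20 states.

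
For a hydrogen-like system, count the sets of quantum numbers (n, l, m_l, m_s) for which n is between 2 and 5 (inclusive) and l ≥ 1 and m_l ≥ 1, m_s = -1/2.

20

Work shell by shell — for each n, count the (l, m_l) pairs that satisfy l ≥ 1 and m_l ≥ 1:
n=2 → 1; n=3 → 3; n=4 → 6; n=5 → 10.
Orbitals: 1 + 3 + 6 + 10 = 20. With m_s fixed to -1/2 there is one state per orbital, so 20 states.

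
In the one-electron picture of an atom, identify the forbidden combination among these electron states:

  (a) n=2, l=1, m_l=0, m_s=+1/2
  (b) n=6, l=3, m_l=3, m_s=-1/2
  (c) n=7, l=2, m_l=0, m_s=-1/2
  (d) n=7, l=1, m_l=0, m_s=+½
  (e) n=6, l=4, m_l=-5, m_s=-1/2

(e) has |m_l| = 5 > l = 4, violating −l ≤ m_l ≤ l.
The remaining sets (a), (b), (c), (d) satisfy all four rules.

(e)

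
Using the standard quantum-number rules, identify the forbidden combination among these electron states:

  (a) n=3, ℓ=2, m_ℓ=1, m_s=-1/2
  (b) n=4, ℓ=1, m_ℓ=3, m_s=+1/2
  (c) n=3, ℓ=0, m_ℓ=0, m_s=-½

(b)

(b) has |m_ℓ| = 3 > ℓ = 1, violating −ℓ ≤ m_ℓ ≤ ℓ.
The remaining sets (a), (c) satisfy all four rules.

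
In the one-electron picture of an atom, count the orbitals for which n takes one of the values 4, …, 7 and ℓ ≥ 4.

Treat each shell separately and count matching orbitals:
n=5 → 9; n=6 → 20; n=7 → 33.
Total orbitals: 9 + 20 + 33 = 62.

62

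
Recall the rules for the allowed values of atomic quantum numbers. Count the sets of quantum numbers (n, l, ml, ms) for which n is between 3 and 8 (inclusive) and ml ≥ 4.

40

Per-shell orbital counts meeting the constraint:
n=5 → 1; n=6 → 3; n=7 → 6; n=8 → 10.
Orbitals: 1 + 3 + 6 + 10 = 20. Including both spin states (ms = ±1/2) gives 2 × 20 = 40 states.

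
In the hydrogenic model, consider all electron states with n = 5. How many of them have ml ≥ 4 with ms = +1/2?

1

With n = 5 the allowed l are 0, 1, …, 4.
Contributions: l=4 → 1.
Orbitals: 1. With ms fixed to a single value there is one state per orbital, giving 1 state.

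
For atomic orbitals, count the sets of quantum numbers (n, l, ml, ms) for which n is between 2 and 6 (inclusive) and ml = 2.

20

Per-shell orbital counts meeting the constraint:
n=3 → 1; n=4 → 2; n=5 → 3; n=6 → 4.
Orbitals: 1 + 2 + 3 + 4 = 10. Including both spin states (ms = ±1/2) gives 2 × 10 = 20 states.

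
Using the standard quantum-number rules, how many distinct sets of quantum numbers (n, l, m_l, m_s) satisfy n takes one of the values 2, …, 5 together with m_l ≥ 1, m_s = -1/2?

Treat each shell separately and count matching orbitals:
n=2 → 1; n=3 → 3; n=4 → 6; n=5 → 10.
Orbitals: 1 + 3 + 6 + 10 = 20. With m_s fixed to -1/2 there is one state per orbital, so 20 states.

20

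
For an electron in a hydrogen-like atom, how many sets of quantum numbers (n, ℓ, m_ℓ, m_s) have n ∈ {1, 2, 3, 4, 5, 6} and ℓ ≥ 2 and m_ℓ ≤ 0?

80

Count contributing orbitals for each principal shell:
n=3 → 3; n=4 → 7; n=5 → 12; n=6 → 18.
Orbitals: 3 + 7 + 12 + 18 = 40. Including both spin states (m_s = ±1/2) gives 2 × 40 = 80 states.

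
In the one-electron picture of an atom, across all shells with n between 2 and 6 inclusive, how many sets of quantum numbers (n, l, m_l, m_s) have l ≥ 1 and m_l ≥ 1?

70

Go shell by shell, enumerating (l, m_l) with l ≥ 1 and m_l ≥ 1:
n=2 → 1; n=3 → 3; n=4 → 6; n=5 → 10; n=6 → 15.
Orbitals: 1 + 3 + 6 + 10 + 15 = 35. Including both spin states (m_s = ±1/2) gives 2 × 35 = 70 states.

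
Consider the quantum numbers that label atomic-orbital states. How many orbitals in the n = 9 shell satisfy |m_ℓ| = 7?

4

With n = 9 the allowed ℓ are 0, 1, …, 8.
The (ℓ, m_ℓ) pairs meeting |m_ℓ| = 7 give: ℓ=7 → 2; ℓ=8 → 2.
Total orbitals: 2 + 2 = 4.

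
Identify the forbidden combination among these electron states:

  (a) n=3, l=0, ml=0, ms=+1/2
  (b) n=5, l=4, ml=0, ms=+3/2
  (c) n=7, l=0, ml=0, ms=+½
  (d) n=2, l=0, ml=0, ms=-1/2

(b) has ms = +3/2, but an electron's spin must be ±1/2.
The remaining sets (a), (c), (d) satisfy all four rules.

(b)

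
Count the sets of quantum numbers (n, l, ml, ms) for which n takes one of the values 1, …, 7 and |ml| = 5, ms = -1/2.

Count contributing orbitals for each principal shell:
n=6 → 2; n=7 → 4.
Orbitals: 2 + 4 = 6. With ms fixed to -1/2 there is one state per orbital, so 6 states.

6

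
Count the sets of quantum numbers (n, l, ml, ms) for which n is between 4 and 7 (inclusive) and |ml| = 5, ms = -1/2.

Count contributing orbitals for each principal shell:
n=6 → 2; n=7 → 4.
Orbitals: 2 + 4 = 6. With ms fixed to -1/2 there is one state per orbital, so 6 states.

6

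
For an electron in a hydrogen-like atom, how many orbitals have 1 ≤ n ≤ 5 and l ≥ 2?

Work shell by shell — for each n, count the (l, m_l) pairs that satisfy l ≥ 2:
n=3 → 5; n=4 → 12; n=5 → 21.
Total orbitals: 5 + 12 + 21 = 38.

38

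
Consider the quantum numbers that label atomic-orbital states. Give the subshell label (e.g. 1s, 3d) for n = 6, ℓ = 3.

ℓ = 3 corresponds to the letter 'f', so the subshell is 6f.

6f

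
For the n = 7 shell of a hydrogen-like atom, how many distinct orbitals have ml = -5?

With n = 7 the allowed l are 0, 1, …, 6.
The (l, ml) pairs meeting ml = -5 give: l=5 → 1; l=6 → 1.
Total orbitals: 1 + 1 = 2.

2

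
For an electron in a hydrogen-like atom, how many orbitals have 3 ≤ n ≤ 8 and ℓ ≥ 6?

Count contributing orbitals for each principal shell:
n=7 → 13; n=8 → 28.
Total orbitals: 13 + 28 = 41.

41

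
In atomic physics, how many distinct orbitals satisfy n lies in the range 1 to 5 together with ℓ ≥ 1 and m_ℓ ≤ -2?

For each n in the range, tally the orbitals obeying ℓ ≥ 1 and m_ℓ ≤ -2:
n=3 → 1; n=4 → 3; n=5 → 6.
Total orbitals: 1 + 3 + 6 = 10.

10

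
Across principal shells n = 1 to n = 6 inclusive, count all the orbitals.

91

Shell n has n² orbitals: 1²=1 + 2²=4 + 3²=9 + 4²=16 + 5²=25 + 6²=36 = 91 orbitals.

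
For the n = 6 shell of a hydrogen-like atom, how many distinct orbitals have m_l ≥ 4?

Per l-value: l=4 → 1; l=5 → 2.
Total orbitals: 1 + 2 = 3.

3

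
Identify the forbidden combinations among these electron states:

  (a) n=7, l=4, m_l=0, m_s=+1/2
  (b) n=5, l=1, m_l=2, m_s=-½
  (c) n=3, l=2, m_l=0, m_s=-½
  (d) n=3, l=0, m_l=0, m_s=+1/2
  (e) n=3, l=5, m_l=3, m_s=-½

(b) and (e)

(b) has |m_l| = 2 > l = 1, violating −l ≤ m_l ≤ l.
(e) has l = 5 ≥ n = 3, violating 0 ≤ l ≤ n−1.
The remaining sets (a), (c), (d) satisfy all four rules.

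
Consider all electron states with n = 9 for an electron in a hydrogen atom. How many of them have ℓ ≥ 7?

64

Go through ℓ = 0, …, 8 (the values permitted for n = 9).
Per ℓ-value: ℓ=7 → 15; ℓ=8 → 17.
Orbitals: 15 + 17 = 32. Each orbital carries two spin states, so 32 × 2 = 64 states.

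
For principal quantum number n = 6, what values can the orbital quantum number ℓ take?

ℓ is an integer with 0 ≤ ℓ ≤ n−1, so for n = 6: ℓ = 0, 1, 2, 3, 4, 5.

0, 1, 2, 3, 4, 5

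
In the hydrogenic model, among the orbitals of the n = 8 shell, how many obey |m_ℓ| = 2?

12

Orbitals with |m_ℓ| = 2, by ℓ: ℓ=2 → 2; ℓ=3 → 2; ℓ=4 → 2; ℓ=5 → 2; ℓ=6 → 2; ℓ=7 → 2.
Total orbitals: 2 + 2 + 2 + 2 + 2 + 2 = 12.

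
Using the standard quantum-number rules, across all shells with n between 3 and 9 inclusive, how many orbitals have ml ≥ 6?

Per-shell orbital counts meeting the constraint:
n=7 → 1; n=8 → 3; n=9 → 6.
Total orbitals: 1 + 3 + 6 = 10.

10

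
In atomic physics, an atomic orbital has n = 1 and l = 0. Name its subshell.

l = 0 corresponds to the letter 's', so the subshell is 1s.

1s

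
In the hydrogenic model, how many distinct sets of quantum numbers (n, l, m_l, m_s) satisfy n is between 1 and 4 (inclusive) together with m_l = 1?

Go shell by shell, enumerating (l, m_l) with m_l = 1:
n=2 → 1; n=3 → 2; n=4 → 3.
Orbitals: 1 + 2 + 3 = 6. Including both spin states (m_s = ±1/2) gives 2 × 6 = 12 states.

12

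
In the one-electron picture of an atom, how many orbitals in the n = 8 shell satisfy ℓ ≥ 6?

The n = 8 shell has ℓ = 0 through 7; check each.
Per ℓ-value: ℓ=6 → 13; ℓ=7 → 15.
Total orbitals: 13 + 15 = 28.

28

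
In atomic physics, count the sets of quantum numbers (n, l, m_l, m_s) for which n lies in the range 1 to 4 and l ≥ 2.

34

Treat each shell separately and count matching orbitals:
n=3 → 5; n=4 → 12.
Orbitals: 5 + 12 = 17. Including both spin states (m_s = ±1/2) gives 2 × 17 = 34 states.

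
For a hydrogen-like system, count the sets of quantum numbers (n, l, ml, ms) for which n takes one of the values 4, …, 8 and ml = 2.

40

Go shell by shell, enumerating (l, ml) with ml = 2:
n=4 → 2; n=5 → 3; n=6 → 4; n=7 → 5; n=8 → 6.
Orbitals: 2 + 3 + 4 + 5 + 6 = 20. Including both spin states (ms = ±1/2) gives 2 × 20 = 40 states.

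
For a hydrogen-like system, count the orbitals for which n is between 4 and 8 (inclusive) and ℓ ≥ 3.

145

Go shell by shell, enumerating (ℓ, m_ℓ) with ℓ ≥ 3:
n=4 → 7; n=5 → 16; n=6 → 27; n=7 → 40; n=8 → 55.
Total orbitals: 7 + 16 + 27 + 40 + 55 = 145.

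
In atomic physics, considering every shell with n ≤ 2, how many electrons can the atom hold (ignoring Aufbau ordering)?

Total orbitals = 1² + 2² = 5. Doubling for spin gives 10 electrons.

10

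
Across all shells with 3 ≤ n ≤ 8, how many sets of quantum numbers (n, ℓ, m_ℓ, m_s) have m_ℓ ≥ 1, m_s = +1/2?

83

Treat each shell separately and count matching orbitals:
n=3 → 3; n=4 → 6; n=5 → 10; n=6 → 15; n=7 → 21; n=8 → 28.
Orbitals: 3 + 6 + 10 + 15 + 21 + 28 = 83. With m_s fixed to +1/2 there is one state per orbital, so 83 states.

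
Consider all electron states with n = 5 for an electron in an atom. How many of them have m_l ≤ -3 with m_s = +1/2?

3

For n = 5, l ranges over 0 … 4.
Contributions: l=3 → 1; l=4 → 2.
Orbitals: 1 + 2 = 3. With m_s fixed to a single value there is one state per orbital, giving 3 states.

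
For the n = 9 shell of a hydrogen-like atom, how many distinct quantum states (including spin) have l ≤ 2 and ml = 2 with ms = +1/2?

With n = 9 the allowed l are 0, 1, …, 8.
The (l, ml) pairs meeting l ≤ 2 and ml = 2 give: l=2 → 1.
Orbitals: 1. With ms fixed to a single value there is one state per orbital, giving 1 state.

1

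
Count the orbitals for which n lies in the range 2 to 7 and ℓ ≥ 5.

For each n in the range, tally the orbitals obeying ℓ ≥ 5:
n=6 → 11; n=7 → 24.
Total orbitals: 11 + 24 = 35.

35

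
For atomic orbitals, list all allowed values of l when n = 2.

l is an integer with 0 ≤ l ≤ n−1, so for n = 2: l = 0, 1.

0, 1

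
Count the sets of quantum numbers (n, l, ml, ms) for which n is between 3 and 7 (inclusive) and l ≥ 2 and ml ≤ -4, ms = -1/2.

Go shell by shell, enumerating (l, ml) with l ≥ 2 and ml ≤ -4:
n=5 → 1; n=6 → 3; n=7 → 6.
Orbitals: 1 + 3 + 6 = 10. With ms fixed to -1/2 there is one state per orbital, so 10 states.

10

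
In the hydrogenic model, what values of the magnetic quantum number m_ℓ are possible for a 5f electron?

-3, -2, -1, 0, 1, 2, 3

The 5f subshell has ℓ = 3, and m_ℓ takes every integer from −ℓ to +ℓ. With ℓ = 3 that gives the 7 values -3, -2, -1, 0, 1, 2, 3.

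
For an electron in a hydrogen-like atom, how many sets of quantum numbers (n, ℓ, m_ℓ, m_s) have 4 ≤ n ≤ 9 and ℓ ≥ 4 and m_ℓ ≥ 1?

160

Go shell by shell, enumerating (ℓ, m_ℓ) with ℓ ≥ 4 and m_ℓ ≥ 1:
n=5 → 4; n=6 → 9; n=7 → 15; n=8 → 22; n=9 → 30.
Orbitals: 4 + 9 + 15 + 22 + 30 = 80. Including both spin states (m_s = ±1/2) gives 2 × 80 = 160 states.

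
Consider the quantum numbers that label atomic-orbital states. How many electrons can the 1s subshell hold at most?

A subshell with ℓ = 0 has 2ℓ+1 = 1 orbital, each holding 2 electrons (spin ±1/2), so 1 × 2 = 2.

2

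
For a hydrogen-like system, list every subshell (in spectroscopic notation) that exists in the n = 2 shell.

For n = 2, l runs from 0 to 1. In spectroscopic notation l = 0,1,2,… ↔ s,p,d,f,g,h,i, so the subshells are 2s, 2p.

2s, 2p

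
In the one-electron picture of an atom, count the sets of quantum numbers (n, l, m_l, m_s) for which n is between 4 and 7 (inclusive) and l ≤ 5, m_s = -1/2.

Count contributing orbitals for each principal shell:
n=4 → 16; n=5 → 25; n=6 → 36; n=7 → 36.
Orbitals: 16 + 25 + 36 + 36 = 113. With m_s fixed to -1/2 there is one state per orbital, so 113 states.

113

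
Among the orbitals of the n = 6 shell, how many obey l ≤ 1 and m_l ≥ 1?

With n = 6 the allowed l are 0, 1, …, 5.
The (l, m_l) pairs meeting l ≤ 1 and m_l ≥ 1 give: l=1 → 1.
Total orbitals: 1.

1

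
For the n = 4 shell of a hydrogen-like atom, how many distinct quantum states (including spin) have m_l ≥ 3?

2

With n = 4 the allowed l are 0, 1, …, 3.
Contributions: l=3 → 1.
Orbitals: 1. Each orbital carries two spin states, so 1 × 2 = 2 states.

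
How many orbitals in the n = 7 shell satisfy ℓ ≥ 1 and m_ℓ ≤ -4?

6

For n = 7, ℓ ranges over 0 … 6.
Per ℓ-value: ℓ=4 → 1; ℓ=5 → 2; ℓ=6 → 3.
Total orbitals: 1 + 2 + 3 = 6.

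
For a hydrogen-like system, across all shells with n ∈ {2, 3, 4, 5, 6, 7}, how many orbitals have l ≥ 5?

35

Work shell by shell — for each n, count the (l, m_l) pairs that satisfy l ≥ 5:
n=6 → 11; n=7 → 24.
Total orbitals: 11 + 24 = 35.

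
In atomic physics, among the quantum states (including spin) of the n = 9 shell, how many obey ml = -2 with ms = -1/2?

The n = 9 shell has l = 0 through 8; check each.
The (l, ml) pairs meeting ml = -2 give: l=2 → 1; l=3 → 1; l=4 → 1; l=5 → 1; l=6 → 1; l=7 → 1; l=8 → 1.
Orbitals: 1 + 1 + 1 + 1 + 1 + 1 + 1 = 7. With ms fixed to a single value there is one state per orbital, giving 7 states.

7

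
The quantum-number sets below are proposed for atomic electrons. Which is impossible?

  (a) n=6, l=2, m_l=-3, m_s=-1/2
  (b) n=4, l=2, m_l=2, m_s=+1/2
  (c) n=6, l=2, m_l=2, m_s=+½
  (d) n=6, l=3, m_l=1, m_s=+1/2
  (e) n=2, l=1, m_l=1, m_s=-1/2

(a) has |m_l| = 3 > l = 2, violating −l ≤ m_l ≤ l.
The remaining sets (b), (c), (d), (e) satisfy all four rules.

(a)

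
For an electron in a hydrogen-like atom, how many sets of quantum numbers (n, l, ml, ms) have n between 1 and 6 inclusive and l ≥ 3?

Work shell by shell — for each n, count the (l, ml) pairs that satisfy l ≥ 3:
n=4 → 7; n=5 → 16; n=6 → 27.
Orbitals: 7 + 16 + 27 = 50. Including both spin states (ms = ±1/2) gives 2 × 50 = 100 states.

100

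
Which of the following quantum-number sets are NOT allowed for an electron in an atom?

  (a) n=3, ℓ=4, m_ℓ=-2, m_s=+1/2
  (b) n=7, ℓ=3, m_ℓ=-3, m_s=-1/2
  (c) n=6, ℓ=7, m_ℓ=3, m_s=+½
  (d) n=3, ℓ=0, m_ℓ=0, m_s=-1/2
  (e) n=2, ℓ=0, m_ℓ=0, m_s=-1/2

(a) has ℓ = 4 ≥ n = 3, violating 0 ≤ ℓ ≤ n−1.
(c) has ℓ = 7 ≥ n = 6, violating 0 ≤ ℓ ≤ n−1.
The remaining sets (b), (d), (e) satisfy all four rules.

(a) and (c)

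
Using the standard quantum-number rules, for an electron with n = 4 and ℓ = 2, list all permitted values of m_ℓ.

m_ℓ takes every integer from −ℓ to +ℓ. With ℓ = 2 that gives the 5 values -2, -1, 0, 1, 2.

-2, -1, 0, 1, 2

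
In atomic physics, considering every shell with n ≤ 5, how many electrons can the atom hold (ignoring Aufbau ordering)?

110

Total orbitals = 1² + 2² + 3² + 4² + 5² = 55. Doubling for spin gives 110 electrons.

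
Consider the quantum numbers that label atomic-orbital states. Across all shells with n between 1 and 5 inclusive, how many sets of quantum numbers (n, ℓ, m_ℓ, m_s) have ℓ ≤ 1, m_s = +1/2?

17

Per-shell orbital counts meeting the constraint:
n=1 → 1; n=2 → 4; n=3 → 4; n=4 → 4; n=5 → 4.
Orbitals: 1 + 4 + 4 + 4 + 4 = 17. With m_s fixed to +1/2 there is one state per orbital, so 17 states.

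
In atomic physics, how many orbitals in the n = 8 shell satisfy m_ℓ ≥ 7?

Per ℓ-value: ℓ=7 → 1.
Total orbitals: 1.

1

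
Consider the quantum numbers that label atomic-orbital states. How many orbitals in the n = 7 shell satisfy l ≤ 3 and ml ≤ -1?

For n = 7, l ranges over 0 … 6.
Contributions: l=1 → 1; l=2 → 2; l=3 → 3.
Total orbitals: 1 + 2 + 3 = 6.

6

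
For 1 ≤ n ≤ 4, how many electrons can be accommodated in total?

60

Total orbitals = 1² + 2² + 3² + 4² = 30. Doubling for spin gives 60 electrons.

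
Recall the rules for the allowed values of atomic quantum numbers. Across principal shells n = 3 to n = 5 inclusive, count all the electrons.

100

Shell n has n² orbitals: 3²=9 + 4²=16 + 5²=25 = 50 orbitals.
Two spin states per orbital: 2 × 50 = 100 electrons.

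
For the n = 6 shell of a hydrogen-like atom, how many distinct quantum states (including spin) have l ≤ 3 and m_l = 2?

4

For n = 6, l ranges over 0 … 5.
The (l, m_l) pairs meeting l ≤ 3 and m_l = 2 give: l=2 → 1; l=3 → 1.
Orbitals: 1 + 1 = 2. Each orbital carries two spin states, so 2 × 2 = 4 states.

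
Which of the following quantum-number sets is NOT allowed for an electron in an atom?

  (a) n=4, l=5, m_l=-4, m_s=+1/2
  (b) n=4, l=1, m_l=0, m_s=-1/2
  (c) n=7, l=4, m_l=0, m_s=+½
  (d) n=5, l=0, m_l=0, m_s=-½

(a) has l = 5 ≥ n = 4, violating 0 ≤ l ≤ n−1.
The remaining sets (b), (c), (d) satisfy all four rules.

(a)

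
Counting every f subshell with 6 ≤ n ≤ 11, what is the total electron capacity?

84

An f subshell (l = 3) exists for every n ≥ 4, so shells n = 6, 7, 8, 9, 10, 11 each contribute one — 6 subshells.
Since each f subshell holds 2(2·3+1) = 14 electrons, the total is 6 × 14 = 84.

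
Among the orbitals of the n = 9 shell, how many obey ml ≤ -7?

Go through l = 0, …, 8 (the values permitted for n = 9).
Orbitals with ml ≤ -7, by l: l=7 → 1; l=8 → 2.
Total orbitals: 1 + 2 = 3.

3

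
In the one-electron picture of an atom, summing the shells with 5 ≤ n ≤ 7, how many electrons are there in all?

220

Shell n has n² orbitals: 5²=25 + 6²=36 + 7²=49 = 110 orbitals.
Two spin states per orbital: 2 × 110 = 220 electrons.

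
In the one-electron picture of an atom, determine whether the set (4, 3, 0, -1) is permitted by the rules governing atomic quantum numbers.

No

The spin quantum number for an electron can only be m_s = +1/2 or −1/2; m_s = -1 is not one of those.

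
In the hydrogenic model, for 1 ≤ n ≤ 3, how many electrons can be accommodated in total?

28

Total orbitals = 1² + 2² + 3² = 14. Doubling for spin gives 28 electrons.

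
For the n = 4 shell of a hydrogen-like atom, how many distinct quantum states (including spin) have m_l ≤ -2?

Orbitals with m_l ≤ -2, by l: l=2 → 1; l=3 → 2.
Orbitals: 1 + 2 = 3. Each orbital carries two spin states, so 3 × 2 = 6 states.

6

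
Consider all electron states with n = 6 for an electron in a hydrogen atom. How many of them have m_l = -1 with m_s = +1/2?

Go through l = 0, …, 5 (the values permitted for n = 6).
Orbitals with m_l = -1, by l: l=1 → 1; l=2 → 1; l=3 → 1; l=4 → 1; l=5 → 1.
Orbitals: 1 + 1 + 1 + 1 + 1 = 5. With m_s fixed to a single value there is one state per orbital, giving 5 states.

5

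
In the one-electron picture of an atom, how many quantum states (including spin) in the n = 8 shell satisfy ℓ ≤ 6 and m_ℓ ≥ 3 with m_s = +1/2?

With n = 8 the allowed ℓ are 0, 1, …, 7.
Per ℓ-value: ℓ=3 → 1; ℓ=4 → 2; ℓ=5 → 3; ℓ=6 → 4.
Orbitals: 1 + 2 + 3 + 4 = 10. With m_s fixed to a single value there is one state per orbital, giving 10 states.

10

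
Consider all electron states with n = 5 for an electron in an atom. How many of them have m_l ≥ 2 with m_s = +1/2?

6

Go through l = 0, …, 4 (the values permitted for n = 5).
Per l-value: l=2 → 1; l=3 → 2; l=4 → 3.
Orbitals: 1 + 2 + 3 = 6. With m_s fixed to a single value there is one state per orbital, giving 6 states.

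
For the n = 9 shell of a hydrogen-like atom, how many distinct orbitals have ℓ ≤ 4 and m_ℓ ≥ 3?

3

Contributions: ℓ=3 → 1; ℓ=4 → 2.
Total orbitals: 1 + 2 = 3.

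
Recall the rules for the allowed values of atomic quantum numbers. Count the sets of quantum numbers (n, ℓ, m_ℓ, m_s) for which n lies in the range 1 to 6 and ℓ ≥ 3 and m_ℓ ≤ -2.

32

Count contributing orbitals for each principal shell:
n=4 → 2; n=5 → 5; n=6 → 9.
Orbitals: 2 + 5 + 9 = 16. Including both spin states (m_s = ±1/2) gives 2 × 16 = 32 states.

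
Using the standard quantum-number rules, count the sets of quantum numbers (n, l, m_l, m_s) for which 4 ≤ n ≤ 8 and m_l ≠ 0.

320

Treat each shell separately and count matching orbitals:
n=4 → 12; n=5 → 20; n=6 → 30; n=7 → 42; n=8 → 56.
Orbitals: 12 + 20 + 30 + 42 + 56 = 160. Including both spin states (m_s = ±1/2) gives 2 × 160 = 320 states.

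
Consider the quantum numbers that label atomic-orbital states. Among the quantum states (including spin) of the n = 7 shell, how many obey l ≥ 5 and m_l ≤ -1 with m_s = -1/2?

Contributions: l=5 → 5; l=6 → 6.
Orbitals: 5 + 6 = 11. With m_s fixed to a single value there is one state per orbital, giving 11 states.

11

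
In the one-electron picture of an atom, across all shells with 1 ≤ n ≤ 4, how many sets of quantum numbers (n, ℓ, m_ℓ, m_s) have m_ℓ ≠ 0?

For each n in the range, tally the orbitals obeying m_ℓ ≠ 0:
n=2 → 2; n=3 → 6; n=4 → 12.
Orbitals: 2 + 6 + 12 = 20. Including both spin states (m_s = ±1/2) gives 2 × 20 = 40 states.

40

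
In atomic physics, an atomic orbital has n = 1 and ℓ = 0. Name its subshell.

1s

ℓ = 0 corresponds to the letter 's', so the subshell is 1s.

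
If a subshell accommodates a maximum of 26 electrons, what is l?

l = 6

2(2l+1) = 26 ⇒ 2l+1 = 13 ⇒ l = 6.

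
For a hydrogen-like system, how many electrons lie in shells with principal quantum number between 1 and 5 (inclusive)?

110

Shell n has n² orbitals: 1²=1 + 2²=4 + 3²=9 + 4²=16 + 5²=25 = 55 orbitals.
Two spin states per orbital: 2 × 55 = 110 electrons.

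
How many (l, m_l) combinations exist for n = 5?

The n = 5 shell contains n² = 5² = 25 orbitals.

25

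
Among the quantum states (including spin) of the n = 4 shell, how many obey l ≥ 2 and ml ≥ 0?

14

The n = 4 shell has l = 0 through 3; check each.
Orbitals with l ≥ 2 and ml ≥ 0, by l: l=2 → 3; l=3 → 4.
Orbitals: 3 + 4 = 7. Each orbital carries two spin states, so 7 × 2 = 14 states.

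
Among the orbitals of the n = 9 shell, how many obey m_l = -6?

3

The (l, m_l) pairs meeting m_l = -6 give: l=6 → 1; l=7 → 1; l=8 → 1.
Total orbitals: 1 + 1 + 1 = 3.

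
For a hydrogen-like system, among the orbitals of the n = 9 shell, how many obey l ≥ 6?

45

The n = 9 shell has l = 0 through 8; check each.
Orbitals with l ≥ 6, by l: l=6 → 13; l=7 → 15; l=8 → 17.
Total orbitals: 13 + 15 + 17 = 45.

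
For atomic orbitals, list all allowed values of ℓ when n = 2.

0, 1

ℓ is an integer with 0 ≤ ℓ ≤ n−1, so for n = 2: ℓ = 0, 1.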